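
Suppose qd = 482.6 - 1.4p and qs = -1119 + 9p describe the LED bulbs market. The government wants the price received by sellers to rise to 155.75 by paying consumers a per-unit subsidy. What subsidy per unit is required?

Required subsidy s = 13 per unit

At a seller price of 155.75, quantity supplied is -1119 + 9·155.75 = 282.75.
Buyers absorb 282.75 only when they pay pb with 482.6 − 1.4·pb = 282.75, i.e. pb = 142.75.
s = ps − pb = 155.75 − 142.75 = 13.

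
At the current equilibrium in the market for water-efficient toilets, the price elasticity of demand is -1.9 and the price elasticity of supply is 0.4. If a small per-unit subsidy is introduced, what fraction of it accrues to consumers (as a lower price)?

Consumer share = 4/23

For a small subsidy around the equilibrium, the benefit split depends on the relative slopes, which at a point are proportional to the elasticities.
Buyer share = εs/(εs + |εd|) = 0.4/(0.4 + 1.9) = 4/23; seller share = |εd|/(εs + |εd|) = 19/23.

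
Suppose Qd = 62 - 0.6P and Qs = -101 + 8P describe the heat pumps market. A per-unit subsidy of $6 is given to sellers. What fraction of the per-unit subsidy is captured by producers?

Producer share = 3/43

Pre-subsidy: 62 - 0.6P = -101 + 8P gives P* = 815/43, Q* = 2177/43.
With the subsidy, sellers receive Ps = Pb + 6 for each unit, where Pb is the price buyers pay.
Supply in terms of Pb becomes Qs = -101 + 8(Pb + 6) = -53 + 8Pb. Setting this equal to demand: 62 - 0.6Pb = -53 + 8Pb, so Pb = 575/43.
Sellers receive Ps = 575/43 + 6 = 833/43; Q' = 62 − 0.6·(575/43) = 2321/43.
Buyers' price falls by P* − Pb = 815/43 − 575/43 = 240/43; sellers' price rises by Ps − P* = 833/43 − 815/43 = 18/43.
So producers capture (18/43)/6 = 3/43 of each unit of subsidy.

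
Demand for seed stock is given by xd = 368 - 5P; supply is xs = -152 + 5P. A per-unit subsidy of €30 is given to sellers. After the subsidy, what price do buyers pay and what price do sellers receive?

Pre-subsidy: 368 - 5P = -152 + 5P gives P* = 52, x* = 108.
With the subsidy, sellers receive Ps = Pb + 30 for each unit, where Pb is the price buyers pay.
Supply in terms of Pb becomes xs = -152 + 5(Pb + 30) = -2 + 5Pb. Setting this equal to demand: 368 - 5Pb = -2 + 5Pb, so Pb = 37.
Sellers receive Ps = 37 + 30 = 67; x' = 368 − 5·37 = 183.

Buyers pay €37; sellers receive €67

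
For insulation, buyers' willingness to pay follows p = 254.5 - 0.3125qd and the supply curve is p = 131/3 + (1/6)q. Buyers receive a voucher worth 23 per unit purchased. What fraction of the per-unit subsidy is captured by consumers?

Consumer share = 15/23

Pre-subsidy: 254.5 - 0.3125q = 131/3 + (1/6)q gives q* = 440 and p* = 117.
With the rebate, buyers effectively pay pb = ps − 23, where ps is the price sellers receive.
On the curves, pb = 254.5 - 0.3125q and ps = 131/3 + (1/6)q; the wedge ps − pb = 23 gives 131/3 + (1/6)q − (254.5 - 0.3125q) = 23, so q' = 488.
Then pb = 254.5 − 0.3125·488 = 102 and ps = 131/3 + (1/6)·488 = 125.
Buyers' price falls by p* − pb = 117 − 102 = 15; sellers' price rises by ps − p* = 125 − 117 = 8.
So consumers capture 15/23 = 15/23 of each unit of subsidy.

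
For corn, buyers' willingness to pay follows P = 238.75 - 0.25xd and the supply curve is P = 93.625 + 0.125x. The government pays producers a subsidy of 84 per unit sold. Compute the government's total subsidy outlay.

Pre-subsidy: 238.75 - 0.25x = 93.625 + 0.125x gives x* = 387 and P* = 142.
With the subsidy, sellers receive Ps = Pb + 84 for each unit, where Pb is the price buyers pay.
On the curves, Pb = 238.75 - 0.25x and Ps = 93.625 + 0.125x; the wedge Ps − Pb = 84 gives 93.625 + 0.125x − (238.75 - 0.25x) = 84, so x' = 611.
Then Pb = 238.75 − 0.25·611 = 86 and Ps = 93.625 + 0.125·611 = 170.
Government outlay = subsidy × quantity = 84 × 611 = 51324.

Government cost = 51324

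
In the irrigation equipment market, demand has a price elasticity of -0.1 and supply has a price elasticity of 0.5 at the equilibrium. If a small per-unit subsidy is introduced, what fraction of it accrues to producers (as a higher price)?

Producer share = 1/6

For a small subsidy around the equilibrium, the benefit split depends on the relative slopes, which at a point are proportional to the elasticities.
Buyer share = εs/(εs + |εd|) = 0.5/(0.5 + 0.1) = 5/6; seller share = |εd|/(εs + |εd|) = 1/6.
So producers capture 1/6 of the subsidy.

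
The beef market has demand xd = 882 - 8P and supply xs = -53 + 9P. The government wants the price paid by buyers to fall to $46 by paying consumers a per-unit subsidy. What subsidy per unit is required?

At a buyer price of 46, quantity demanded is 882 − 8·46 = 514.
Sellers supply 514 only when they receive Ps with -53 + 9·Ps = 514, i.e. Ps = 63.
s = Ps − Pb = 63 − 46 = 17.

Required subsidy s = $17 per unit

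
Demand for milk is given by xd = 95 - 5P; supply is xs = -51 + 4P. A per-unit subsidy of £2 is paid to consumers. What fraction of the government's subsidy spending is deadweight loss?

Pre-subsidy: 95 - 5P = -51 + 4P gives P* = 146/9, x* = 125/9.
With the rebate, buyers effectively pay Pb = Ps − 2, where Ps is the price sellers receive.
Demand in terms of Ps becomes xd = 95 − 5(Ps − 2) = 105 - 5Ps. Setting this equal to supply: 105 - 5Ps = -51 + 4Ps, so Ps = 52/3.
Buyers pay Pb = 52/3 − 2 = 46/3; x' = -51 + 4·(52/3) = 55/3.
ΔCS = ½(125/9 + 55/3)(146/9 − 46/3) = 1160/81; ΔPS = ½(125/9 + 55/3)(52/3 − 146/9) = 1450/81.
Government spending = 2 × 55/3 = 110/3.
DWL = ½ × 2 × (55/3 − 125/9) = 40/9; fraction = (40/9) / (110/3) = 4/33.

DWL / government spending = 4/33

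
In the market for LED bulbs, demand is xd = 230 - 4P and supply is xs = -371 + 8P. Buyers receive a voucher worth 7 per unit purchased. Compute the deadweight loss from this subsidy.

Deadweight loss = 196/3

Pre-subsidy: 230 - 4P = -371 + 8P gives P* = 601/12, x* = 89/3.
With the rebate, buyers effectively pay Pb = Ps − 7, where Ps is the price sellers receive.
Demand in terms of Ps becomes xd = 230 − 4(Ps − 7) = 258 - 4Ps. Setting this equal to supply: 258 - 4Ps = -371 + 8Ps, so Ps = 629/12.
Buyers pay Pb = 629/12 − 7 = 545/12; x' = -371 + 8·(629/12) = 145/3.
The subsidy expands output by 145/3 − 89/3 = 56/3 past the efficient level; on those units the gap between marginal cost and willingness to pay runs from 0 up to 7.
DWL = ½ × 7 × 56/3 = 196/3.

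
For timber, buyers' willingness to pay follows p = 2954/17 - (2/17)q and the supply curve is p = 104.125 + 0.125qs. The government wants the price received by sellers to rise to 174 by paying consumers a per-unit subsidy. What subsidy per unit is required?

At a seller price of 174, quantity supplied is -833 + 8·174 = 559.
Buyers absorb 559 only when they pay pb = 2954/17 − (2/17)·559 = 108.
s = ps − pb = 174 − 108 = 66.

Required subsidy s = 66 per unit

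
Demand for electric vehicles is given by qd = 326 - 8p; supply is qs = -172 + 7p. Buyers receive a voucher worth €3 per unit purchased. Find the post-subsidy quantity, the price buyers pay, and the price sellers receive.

q' = 71.6; buyers pay €31.8; sellers receive €34.8

Pre-subsidy: 326 - 8p = -172 + 7p gives p* = 33.2, q* = 60.4.
With the rebate, buyers effectively pay pb = ps − 3, where ps is the price sellers receive.
Demand in terms of ps becomes qd = 326 − 8(ps − 3) = 350 - 8ps. Setting this equal to supply: 350 - 8ps = -172 + 7ps, so ps = 34.8.
Buyers pay pb = 34.8 − 3 = 31.8; q' = -172 + 7·34.8 = 71.6.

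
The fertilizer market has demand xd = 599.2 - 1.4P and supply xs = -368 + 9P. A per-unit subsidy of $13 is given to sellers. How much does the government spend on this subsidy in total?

Pre-subsidy: 599.2 - 1.4P = -368 + 9P gives P* = 93, x* = 469.
With the subsidy, sellers receive Ps = Pb + 13 for each unit, where Pb is the price buyers pay.
Supply in terms of Pb becomes xs = -368 + 9(Pb + 13) = -251 + 9Pb. Setting this equal to demand: 599.2 - 1.4Pb = -251 + 9Pb, so Pb = 81.75.
Sellers receive Ps = 81.75 + 13 = 94.75; x' = 599.2 − 1.4·81.75 = 484.75.
Government outlay = subsidy × quantity = 13 × 484.75 = 6301.75.

Government cost = $6301.75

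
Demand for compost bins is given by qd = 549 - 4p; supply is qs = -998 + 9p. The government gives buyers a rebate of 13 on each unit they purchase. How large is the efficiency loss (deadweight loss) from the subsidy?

Deadweight loss = 234

Pre-subsidy: 549 - 4p = -998 + 9p gives p* = 119, q* = 73.
With the rebate, buyers effectively pay pb = ps − 13, where ps is the price sellers receive.
Demand in terms of ps becomes qd = 549 − 4(ps − 13) = 601 - 4ps. Setting this equal to supply: 601 - 4ps = -998 + 9ps, so ps = 123.
Buyers pay pb = 123 − 13 = 110; q' = -998 + 9·123 = 109.
The subsidy expands output by 109 − 73 = 36 past the efficient level; on those units the gap between marginal cost and willingness to pay runs from 0 up to 13.
DWL = ½ × 13 × 36 = 234.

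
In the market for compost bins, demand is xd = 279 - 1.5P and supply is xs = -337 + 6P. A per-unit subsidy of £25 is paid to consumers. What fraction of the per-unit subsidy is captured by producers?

Producer share = 0.2

Pre-subsidy: 279 - 1.5P = -337 + 6P gives P* = 1232/15, x* = 155.8.
With the rebate, buyers effectively pay Pb = Ps − 25, where Ps is the price sellers receive.
Demand in terms of Ps becomes xd = 279 − 1.5(Ps − 25) = 316.5 - 1.5Ps. Setting this equal to supply: 316.5 - 1.5Ps = -337 + 6Ps, so Ps = 1307/15.
Buyers pay Pb = 1307/15 − 25 = 932/15; x' = -337 + 6·(1307/15) = 185.8.
Buyers' price falls by P* − Pb = 1232/15 − 932/15 = 20; sellers' price rises by Ps − P* = 1307/15 − 1232/15 = 5.
So producers capture 5/25 = 0.2 of each unit of subsidy.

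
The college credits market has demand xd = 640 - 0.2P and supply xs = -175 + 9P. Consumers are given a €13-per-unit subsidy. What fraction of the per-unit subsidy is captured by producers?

Pre-subsidy: 640 - 0.2P = -175 + 9P gives P* = 4075/46, x* = 28625/46.
With the rebate, buyers effectively pay Pb = Ps − 13, where Ps is the price sellers receive.
Demand in terms of Ps becomes xd = 640 − 0.2(Ps − 13) = 642.6 - 0.2Ps. Setting this equal to supply: 642.6 - 0.2Ps = -175 + 9Ps, so Ps = 2044/23.
Buyers pay Pb = 2044/23 − 13 = 1745/23; x' = -175 + 9·(2044/23) = 14371/23.
Buyers' price falls by P* − Pb = 4075/46 − 1745/23 = 585/46; sellers' price rises by Ps − P* = 2044/23 − 4075/46 = 13/46.
So producers capture (13/46)/13 = 1/46 of each unit of subsidy.

Producer share = 1/46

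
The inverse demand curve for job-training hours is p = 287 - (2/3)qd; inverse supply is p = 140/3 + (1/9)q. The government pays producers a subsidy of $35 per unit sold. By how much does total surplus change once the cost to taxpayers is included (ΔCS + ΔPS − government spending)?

Pre-subsidy: 287 - (2/3)q = 140/3 + (1/9)q gives q* = 309 and p* = 81.
With the subsidy, sellers receive ps = pb + 35 for each unit, where pb is the price buyers pay.
On the curves, pb = 287 - (2/3)q and ps = 140/3 + (1/9)q; the wedge ps − pb = 35 gives 140/3 + (1/9)q − (287 - (2/3)q) = 35, so q' = 354.
Then pb = 287 − (2/3)·354 = 51 and ps = 140/3 + (1/9)·354 = 86.
ΔCS = ½(309 + 354)(81 − 51) = 9945; ΔPS = ½(309 + 354)(86 − 81) = 1657.5.
Government spending = 35 × 354 = 12390.
Net change = 9945 + 1657.5 − 12390 = -787.5. The loss equals the DWL triangle ½·35·45.

Net change in total surplus = -$787.5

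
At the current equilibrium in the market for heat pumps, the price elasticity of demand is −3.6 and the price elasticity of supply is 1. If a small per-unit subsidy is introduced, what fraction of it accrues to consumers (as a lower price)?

For a small subsidy around the equilibrium, the benefit split depends on the relative slopes, which at a point are proportional to the elasticities.
Buyer share = εs/(εs + |εd|) = 1/(1 + 3.6) = 5/23; seller share = |εd|/(εs + |εd|) = 18/23.

Consumer share = 5/23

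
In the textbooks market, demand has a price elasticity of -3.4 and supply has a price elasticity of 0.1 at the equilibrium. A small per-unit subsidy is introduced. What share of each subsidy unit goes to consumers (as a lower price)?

For a small subsidy around the equilibrium, the benefit split depends on the relative slopes, which at a point are proportional to the elasticities.
Buyer share = εs/(εs + |εd|) = 0.1/(0.1 + 3.4) = 1/35; seller share = |εd|/(εs + |εd|) = 34/35.

Consumer share = 1/35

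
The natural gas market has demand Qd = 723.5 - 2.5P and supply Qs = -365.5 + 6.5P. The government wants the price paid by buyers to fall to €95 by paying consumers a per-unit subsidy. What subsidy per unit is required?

At a buyer price of 95, quantity demanded is 723.5 − 2.5·95 = 486.
Sellers supply 486 only when they receive Ps with -365.5 + 6.5·Ps = 486, i.e. Ps = 131.
s = Ps − Pb = 131 − 95 = 36.

Required subsidy s = €36 per unit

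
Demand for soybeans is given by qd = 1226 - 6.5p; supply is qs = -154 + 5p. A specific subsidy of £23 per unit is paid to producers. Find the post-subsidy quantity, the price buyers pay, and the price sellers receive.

q' = 511; buyers pay £110; sellers receive £133

Pre-subsidy: 1226 - 6.5p = -154 + 5p gives p* = 120, q* = 446.
With the subsidy, sellers receive ps = pb + 23 for each unit, where pb is the price buyers pay.
Supply in terms of pb becomes qs = -154 + 5(pb + 23) = -39 + 5pb. Setting this equal to demand: 1226 - 6.5pb = -39 + 5pb, so pb = 110.
Sellers receive ps = 110 + 23 = 133; q' = 1226 − 6.5·110 = 511.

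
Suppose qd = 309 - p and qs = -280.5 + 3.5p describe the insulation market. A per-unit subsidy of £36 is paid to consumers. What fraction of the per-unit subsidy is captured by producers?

Pre-subsidy: 309 - p = -280.5 + 3.5p gives p* = 131, q* = 178.
With the rebate, buyers effectively pay pb = ps − 36, where ps is the price sellers receive.
Demand in terms of ps becomes qd = 309 − 1(ps − 36) = 345 - ps. Setting this equal to supply: 345 - ps = -280.5 + 3.5ps, so ps = 139.
Buyers pay pb = 139 − 36 = 103; q' = -280.5 + 3.5·139 = 206.
Buyers' price falls by p* − pb = 131 − 103 = 28; sellers' price rises by ps − p* = 139 − 131 = 8.
So producers capture 8/36 = 2/9 of each unit of subsidy.

Producer share = 2/9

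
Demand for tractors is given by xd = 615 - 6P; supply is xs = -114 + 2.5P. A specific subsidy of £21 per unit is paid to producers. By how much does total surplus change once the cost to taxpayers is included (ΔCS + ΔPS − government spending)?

Pre-subsidy: 615 - 6P = -114 + 2.5P gives P* = 1458/17, x* = 1707/17.
With the subsidy, sellers receive Ps = Pb + 21 for each unit, where Pb is the price buyers pay.
Supply in terms of Pb becomes xs = -114 + 2.5(Pb + 21) = -61.5 + 2.5Pb. Setting this equal to demand: 615 - 6Pb = -61.5 + 2.5Pb, so Pb = 1353/17.
Sellers receive Ps = 1353/17 + 21 = 1710/17; x' = 615 − 6·(1353/17) = 2337/17.
ΔCS = ½(1707/17 + 2337/17)(1458/17 − 1353/17) = 212310/289; ΔPS = ½(1707/17 + 2337/17)(1710/17 − 1458/17) = 509544/289.
Government spending = 21 × 2337/17 = 49077/17.
Net change = 212310/289 + 509544/289 − 49077/17 = -6615/17. The loss equals the DWL triangle ½·21·630/17.

Net change in total surplus = -6615/17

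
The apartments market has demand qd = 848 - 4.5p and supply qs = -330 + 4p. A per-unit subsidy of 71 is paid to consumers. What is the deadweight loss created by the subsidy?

Pre-subsidy: 848 - 4.5p = -330 + 4p gives p* = 2356/17, q* = 3814/17.
With the rebate, buyers effectively pay pb = ps − 71, where ps is the price sellers receive.
Demand in terms of ps becomes qd = 848 − 4.5(ps − 71) = 1167.5 - 4.5ps. Setting this equal to supply: 1167.5 - 4.5ps = -330 + 4ps, so ps = 2995/17.
Buyers pay pb = 2995/17 − 71 = 1788/17; q' = -330 + 4·(2995/17) = 6370/17.
The subsidy expands output by 6370/17 − 3814/17 = 2556/17 past the efficient level; on those units the gap between marginal cost and willingness to pay runs from 0 up to 71.
DWL = ½ × 71 × 2556/17 = 90738/17.

Deadweight loss = 90738/17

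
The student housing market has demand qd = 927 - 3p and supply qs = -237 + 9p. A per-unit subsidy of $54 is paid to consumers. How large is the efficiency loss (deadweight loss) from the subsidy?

Deadweight loss = $3280.5

Pre-subsidy: 927 - 3p = -237 + 9p gives p* = 97, q* = 636.
With the rebate, buyers effectively pay pb = ps − 54, where ps is the price sellers receive.
Demand in terms of ps becomes qd = 927 − 3(ps − 54) = 1089 - 3ps. Setting this equal to supply: 1089 - 3ps = -237 + 9ps, so ps = 110.5.
Buyers pay pb = 110.5 − 54 = 56.5; q' = -237 + 9·110.5 = 757.5.
The subsidy expands output by 757.5 − 636 = 121.5 past the efficient level; on those units the gap between marginal cost and willingness to pay runs from 0 up to 54.
DWL = ½ × 54 × 121.5 = 3280.5.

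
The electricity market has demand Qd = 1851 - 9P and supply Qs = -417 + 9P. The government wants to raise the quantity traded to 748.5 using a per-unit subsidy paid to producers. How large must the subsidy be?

At Q = 748.5, invert demand for the buyer price: Pb = (1851 − 748.5)/9 = 122.5; invert supply for the seller price: Ps = (748.5 − (-417))/9 = 129.5.
The subsidy must fill the gap: s = Ps − Pb = 129.5 − 122.5 = 7.

Required subsidy s = 7 per unit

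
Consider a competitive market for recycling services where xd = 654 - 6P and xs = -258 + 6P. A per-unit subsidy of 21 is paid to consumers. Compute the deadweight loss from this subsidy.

Deadweight loss = 661.5

Pre-subsidy: 654 - 6P = -258 + 6P gives P* = 76, x* = 198.
With the rebate, buyers effectively pay Pb = Ps − 21, where Ps is the price sellers receive.
Demand in terms of Ps becomes xd = 654 − 6(Ps − 21) = 780 - 6Ps. Setting this equal to supply: 780 - 6Ps = -258 + 6Ps, so Ps = 86.5.
Buyers pay Pb = 86.5 − 21 = 65.5; x' = -258 + 6·86.5 = 261.
The subsidy expands output by 261 − 198 = 63 past the efficient level; on those units the gap between marginal cost and willingness to pay runs from 0 up to 21.
DWL = ½ × 21 × 63 = 661.5.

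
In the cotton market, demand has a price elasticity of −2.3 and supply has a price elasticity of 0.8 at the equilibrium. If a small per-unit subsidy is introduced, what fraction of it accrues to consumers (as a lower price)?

Consumer share = 8/31

For a small subsidy around the equilibrium, the benefit split depends on the relative slopes, which at a point are proportional to the elasticities.
Buyer share = εs/(εs + |εd|) = 0.8/(0.8 + 2.3) = 8/31; seller share = |εd|/(εs + |εd|) = 23/31.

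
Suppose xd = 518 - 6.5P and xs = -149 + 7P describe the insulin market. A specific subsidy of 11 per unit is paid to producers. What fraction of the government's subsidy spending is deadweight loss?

DWL / government spending = 1001/12632

Pre-subsidy: 518 - 6.5P = -149 + 7P gives P* = 1334/27, x* = 5315/27.
With the subsidy, sellers receive Ps = Pb + 11 for each unit, where Pb is the price buyers pay.
Supply in terms of Pb becomes xs = -149 + 7(Pb + 11) = -72 + 7Pb. Setting this equal to demand: 518 - 6.5Pb = -72 + 7Pb, so Pb = 1180/27.
Sellers receive Ps = 1180/27 + 11 = 1477/27; x' = 518 − 6.5·(1180/27) = 6316/27.
ΔCS = ½(5315/27 + 6316/27)(1334/27 − 1180/27) = 298529/243; ΔPS = ½(5315/27 + 6316/27)(1477/27 − 1334/27) = 554411/486.
Government spending = 11 × 6316/27 = 69476/27.
DWL = ½ × 11 × (6316/27 − 5315/27) = 11011/54; fraction = (11011/54) / (69476/27) = 1001/12632.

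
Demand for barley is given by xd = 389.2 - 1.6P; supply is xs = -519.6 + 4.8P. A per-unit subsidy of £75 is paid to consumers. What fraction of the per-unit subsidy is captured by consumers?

Consumer share = 0.75

Pre-subsidy: 389.2 - 1.6P = -519.6 + 4.8P gives P* = 142, x* = 162.
With the rebate, buyers effectively pay Pb = Ps − 75, where Ps is the price sellers receive.
Demand in terms of Ps becomes xd = 389.2 − 1.6(Ps − 75) = 509.2 - 1.6Ps. Setting this equal to supply: 509.2 - 1.6Ps = -519.6 + 4.8Ps, so Ps = 160.75.
Buyers pay Pb = 160.75 − 75 = 85.75; x' = -519.6 + 4.8·160.75 = 252.
Buyers' price falls by P* − Pb = 142 − 85.75 = 56.25; sellers' price rises by Ps − P* = 160.75 − 142 = 18.75.
So consumers capture 56.25/75 = 0.75 of each unit of subsidy.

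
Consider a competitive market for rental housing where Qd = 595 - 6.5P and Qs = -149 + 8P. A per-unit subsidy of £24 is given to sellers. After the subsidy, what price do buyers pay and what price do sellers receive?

Buyers pay 1104/29; sellers receive 1800/29

Pre-subsidy: 595 - 6.5P = -149 + 8P gives P* = 1488/29, Q* = 7583/29.
With the subsidy, sellers receive Ps = Pb + 24 for each unit, where Pb is the price buyers pay.
Supply in terms of Pb becomes Qs = -149 + 8(Pb + 24) = 43 + 8Pb. Setting this equal to demand: 595 - 6.5Pb = 43 + 8Pb, so Pb = 1104/29.
Sellers receive Ps = 1104/29 + 24 = 1800/29; Q' = 595 − 6.5·(1104/29) = 10079/29.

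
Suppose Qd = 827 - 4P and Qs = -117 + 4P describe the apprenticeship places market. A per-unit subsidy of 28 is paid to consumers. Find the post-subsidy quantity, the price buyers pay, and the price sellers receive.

Pre-subsidy: 827 - 4P = -117 + 4P gives P* = 118, Q* = 355.
With the rebate, buyers effectively pay Pb = Ps − 28, where Ps is the price sellers receive.
Demand in terms of Ps becomes Qd = 827 − 4(Ps − 28) = 939 - 4Ps. Setting this equal to supply: 939 - 4Ps = -117 + 4Ps, so Ps = 132.
Buyers pay Pb = 132 − 28 = 104; Q' = -117 + 4·132 = 411.

Q' = 411; buyers pay 104; sellers receive 132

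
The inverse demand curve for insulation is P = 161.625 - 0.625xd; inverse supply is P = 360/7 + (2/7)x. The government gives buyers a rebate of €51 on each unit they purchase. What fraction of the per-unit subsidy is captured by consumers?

Pre-subsidy: 161.625 - 0.625x = 360/7 + (2/7)x gives x* = 121 and P* = 86.
With the rebate, buyers effectively pay Pb = Ps − 51, where Ps is the price sellers receive.
On the curves, Pb = 161.625 - 0.625x and Ps = 360/7 + (2/7)x; the wedge Ps − Pb = 51 gives 360/7 + (2/7)x − (161.625 - 0.625x) = 51, so x' = 177.
Then Pb = 161.625 − 0.625·177 = 51 and Ps = 360/7 + (2/7)·177 = 102.
Buyers' price falls by P* − Pb = 86 − 51 = 35; sellers' price rises by Ps − P* = 102 − 86 = 16.
So consumers capture 35/51 = 35/51 of each unit of subsidy.

Consumer share = 35/51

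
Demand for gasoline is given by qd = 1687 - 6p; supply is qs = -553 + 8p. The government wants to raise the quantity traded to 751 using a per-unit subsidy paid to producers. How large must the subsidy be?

At q = 751, invert demand for the buyer price: pb = (1687 − 751)/6 = 156; invert supply for the seller price: ps = (751 − (-553))/8 = 163.
The subsidy must fill the gap: s = ps − pb = 163 − 156 = 7.

Required subsidy s = 7 per unit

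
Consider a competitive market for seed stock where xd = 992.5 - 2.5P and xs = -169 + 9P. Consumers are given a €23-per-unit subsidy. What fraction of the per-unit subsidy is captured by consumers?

Pre-subsidy: 992.5 - 2.5P = -169 + 9P gives P* = 101, x* = 740.
With the rebate, buyers effectively pay Pb = Ps − 23, where Ps is the price sellers receive.
Demand in terms of Ps becomes xd = 992.5 − 2.5(Ps − 23) = 1050 - 2.5Ps. Setting this equal to supply: 1050 - 2.5Ps = -169 + 9Ps, so Ps = 106.
Buyers pay Pb = 106 − 23 = 83; x' = -169 + 9·106 = 785.
Buyers' price falls by P* − Pb = 101 − 83 = 18; sellers' price rises by Ps − P* = 106 − 101 = 5.
So consumers capture 18/23 = 18/23 of each unit of subsidy.

Consumer share = 18/23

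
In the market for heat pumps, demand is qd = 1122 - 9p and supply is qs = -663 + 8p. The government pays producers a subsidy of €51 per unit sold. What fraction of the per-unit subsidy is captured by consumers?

Pre-subsidy: 1122 - 9p = -663 + 8p gives p* = 105, q* = 177.
With the subsidy, sellers receive ps = pb + 51 for each unit, where pb is the price buyers pay.
Supply in terms of pb becomes qs = -663 + 8(pb + 51) = -255 + 8pb. Setting this equal to demand: 1122 - 9pb = -255 + 8pb, so pb = 81.
Sellers receive ps = 81 + 51 = 132; q' = 1122 − 9·81 = 393.
Buyers' price falls by p* − pb = 105 − 81 = 24; sellers' price rises by ps − p* = 132 − 105 = 27.
So consumers capture 24/51 = 8/17 of each unit of subsidy.

Consumer share = 8/17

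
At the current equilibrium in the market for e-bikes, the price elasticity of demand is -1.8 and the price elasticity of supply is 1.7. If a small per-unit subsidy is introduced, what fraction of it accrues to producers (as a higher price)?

Producer share = 18/35

For a small subsidy around the equilibrium, the benefit split depends on the relative slopes, which at a point are proportional to the elasticities.
Buyer share = εs/(εs + |εd|) = 1.7/(1.7 + 1.8) = 17/35; seller share = |εd|/(εs + |εd|) = 18/35.
So producers capture 18/35 of the subsidy.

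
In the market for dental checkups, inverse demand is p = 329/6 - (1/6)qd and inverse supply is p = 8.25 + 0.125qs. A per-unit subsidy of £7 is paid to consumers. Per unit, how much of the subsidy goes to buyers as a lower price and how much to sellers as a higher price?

Pre-subsidy: 329/6 - (1/6)q = 8.25 + 0.125q gives q* = 1118/7 and p* = 395/14.
With the rebate, buyers effectively pay pb = ps − 7, where ps is the price sellers receive.
On the curves, pb = 329/6 - (1/6)q and ps = 8.25 + 0.125q; the wedge ps − pb = 7 gives 8.25 + 0.125q − (329/6 - (1/6)q) = 7, so q' = 1286/7.
Then pb = 329/6 − (1/6)·(1286/7) = 339/14 and ps = 8.25 + 0.125·(1286/7) = 437/14.
Buyers' price falls by p* − pb = 395/14 − 339/14 = 4; sellers' price rises by ps − p* = 437/14 − 395/14 = 3.

Buyers gain £4 per unit; sellers gain £3 per unit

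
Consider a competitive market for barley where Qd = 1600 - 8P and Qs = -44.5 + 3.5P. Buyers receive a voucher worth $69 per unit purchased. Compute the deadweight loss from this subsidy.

Deadweight loss = $5796

Pre-subsidy: 1600 - 8P = -44.5 + 3.5P gives P* = 143, Q* = 456.
With the rebate, buyers effectively pay Pb = Ps − 69, where Ps is the price sellers receive.
Demand in terms of Ps becomes Qd = 1600 − 8(Ps − 69) = 2152 - 8Ps. Setting this equal to supply: 2152 - 8Ps = -44.5 + 3.5Ps, so Ps = 191.
Buyers pay Pb = 191 − 69 = 122; Q' = -44.5 + 3.5·191 = 624.
The subsidy expands output by 624 − 456 = 168 past the efficient level; on those units the gap between marginal cost and willingness to pay runs from 0 up to 69.
DWL = ½ × 69 × 168 = 5796.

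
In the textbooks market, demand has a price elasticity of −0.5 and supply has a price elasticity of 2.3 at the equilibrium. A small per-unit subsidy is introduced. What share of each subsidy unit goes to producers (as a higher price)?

For a small subsidy around the equilibrium, the benefit split depends on the relative slopes, which at a point are proportional to the elasticities.
Buyer share = εs/(εs + |εd|) = 2.3/(2.3 + 0.5) = 23/28; seller share = |εd|/(εs + |εd|) = 5/28.
So producers capture 5/28 of the subsidy.

Producer share = 5/28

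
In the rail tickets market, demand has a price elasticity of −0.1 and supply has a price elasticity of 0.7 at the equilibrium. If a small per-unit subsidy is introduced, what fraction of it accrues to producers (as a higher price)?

For a small subsidy around the equilibrium, the benefit split depends on the relative slopes, which at a point are proportional to the elasticities.
Buyer share = εs/(εs + |εd|) = 0.7/(0.7 + 0.1) = 0.875; seller share = |εd|/(εs + |εd|) = 0.125.
So producers capture 0.125 of the subsidy.

Producer share = 0.125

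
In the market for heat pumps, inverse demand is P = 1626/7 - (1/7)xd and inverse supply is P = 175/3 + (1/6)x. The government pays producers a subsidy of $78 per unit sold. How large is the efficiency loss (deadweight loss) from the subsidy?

Pre-subsidy: 1626/7 - (1/7)x = 175/3 + (1/6)x gives x* = 562 and P* = 152.
With the subsidy, sellers receive Ps = Pb + 78 for each unit, where Pb is the price buyers pay.
On the curves, Pb = 1626/7 - (1/7)x and Ps = 175/3 + (1/6)x; the wedge Ps − Pb = 78 gives 175/3 + (1/6)x − (1626/7 - (1/7)x) = 78, so x' = 814.
Then Pb = 1626/7 − (1/7)·814 = 116 and Ps = 175/3 + (1/6)·814 = 194.
The subsidy expands output by 814 − 562 = 252 past the efficient level; on those units the gap between marginal cost and willingness to pay runs from 0 up to 78.
DWL = ½ × 78 × 252 = 9828.

Deadweight loss = $9828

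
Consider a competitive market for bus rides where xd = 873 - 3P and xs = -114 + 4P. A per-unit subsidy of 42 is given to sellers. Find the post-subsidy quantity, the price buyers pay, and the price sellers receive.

Pre-subsidy: 873 - 3P = -114 + 4P gives P* = 141, x* = 450.
With the subsidy, sellers receive Ps = Pb + 42 for each unit, where Pb is the price buyers pay.
Supply in terms of Pb becomes xs = -114 + 4(Pb + 42) = 54 + 4Pb. Setting this equal to demand: 873 - 3Pb = 54 + 4Pb, so Pb = 117.
Sellers receive Ps = 117 + 42 = 159; x' = 873 − 3·117 = 522.

x' = 522; buyers pay 117; sellers receive 159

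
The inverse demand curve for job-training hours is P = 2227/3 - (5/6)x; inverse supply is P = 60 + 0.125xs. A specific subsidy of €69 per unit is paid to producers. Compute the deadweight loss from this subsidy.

Deadweight loss = €2484

Pre-subsidy: 2227/3 - (5/6)x = 60 + 0.125x gives x* = 712 and P* = 149.
With the subsidy, sellers receive Ps = Pb + 69 for each unit, where Pb is the price buyers pay.
On the curves, Pb = 2227/3 - (5/6)x and Ps = 60 + 0.125x; the wedge Ps − Pb = 69 gives 60 + 0.125x − (2227/3 - (5/6)x) = 69, so x' = 784.
Then Pb = 2227/3 − (5/6)·784 = 89 and Ps = 60 + 0.125·784 = 158.
The subsidy expands output by 784 − 712 = 72 past the efficient level; on those units the gap between marginal cost and willingness to pay runs from 0 up to 69.
DWL = ½ × 69 × 72 = 2484.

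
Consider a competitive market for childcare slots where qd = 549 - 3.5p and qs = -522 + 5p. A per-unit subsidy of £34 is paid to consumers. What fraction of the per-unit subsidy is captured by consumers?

Pre-subsidy: 549 - 3.5p = -522 + 5p gives p* = 126, q* = 108.
With the rebate, buyers effectively pay pb = ps − 34, where ps is the price sellers receive.
Demand in terms of ps becomes qd = 549 − 3.5(ps − 34) = 668 - 3.5ps. Setting this equal to supply: 668 - 3.5ps = -522 + 5ps, so ps = 140.
Buyers pay pb = 140 − 34 = 106; q' = -522 + 5·140 = 178.
Buyers' price falls by p* − pb = 126 − 106 = 20; sellers' price rises by ps − p* = 140 − 126 = 14.
So consumers capture 20/34 = 10/17 of each unit of subsidy.

Consumer share = 10/17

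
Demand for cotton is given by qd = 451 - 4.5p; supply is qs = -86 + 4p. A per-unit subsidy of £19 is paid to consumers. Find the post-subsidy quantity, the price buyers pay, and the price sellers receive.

Pre-subsidy: 451 - 4.5p = -86 + 4p gives p* = 1074/17, q* = 2834/17.
With the rebate, buyers effectively pay pb = ps − 19, where ps is the price sellers receive.
Demand in terms of ps becomes qd = 451 − 4.5(ps − 19) = 536.5 - 4.5ps. Setting this equal to supply: 536.5 - 4.5ps = -86 + 4ps, so ps = 1245/17.
Buyers pay pb = 1245/17 − 19 = 922/17; q' = -86 + 4·(1245/17) = 3518/17.

q' = 3518/17; buyers pay 922/17; sellers receive 1245/17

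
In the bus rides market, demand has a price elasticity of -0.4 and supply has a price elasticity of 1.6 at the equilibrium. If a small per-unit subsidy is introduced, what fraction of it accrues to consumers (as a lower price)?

For a small subsidy around the equilibrium, the benefit split depends on the relative slopes, which at a point are proportional to the elasticities.
Buyer share = εs/(εs + |εd|) = 1.6/(1.6 + 0.4) = 0.8; seller share = |εd|/(εs + |εd|) = 0.2.

Consumer share = 0.8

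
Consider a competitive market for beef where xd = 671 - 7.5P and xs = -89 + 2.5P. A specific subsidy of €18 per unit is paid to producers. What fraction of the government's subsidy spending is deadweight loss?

Pre-subsidy: 671 - 7.5P = -89 + 2.5P gives P* = 76, x* = 101.
With the subsidy, sellers receive Ps = Pb + 18 for each unit, where Pb is the price buyers pay.
Supply in terms of Pb becomes xs = -89 + 2.5(Pb + 18) = -44 + 2.5Pb. Setting this equal to demand: 671 - 7.5Pb = -44 + 2.5Pb, so Pb = 71.5.
Sellers receive Ps = 71.5 + 18 = 89.5; x' = 671 − 7.5·71.5 = 134.75.
ΔCS = ½(101 + 134.75)(76 − 71.5) = 530.4375; ΔPS = ½(101 + 134.75)(89.5 − 76) = 1591.3125.
Government spending = 18 × 134.75 = 2425.5.
DWL = ½ × 18 × (134.75 − 101) = 303.75; fraction = 303.75 / 2425.5 = 135/1078.

DWL / government spending = 135/1078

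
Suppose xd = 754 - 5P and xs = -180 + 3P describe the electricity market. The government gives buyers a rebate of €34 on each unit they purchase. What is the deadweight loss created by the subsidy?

Deadweight loss = €1083.75

Pre-subsidy: 754 - 5P = -180 + 3P gives P* = 116.75, x* = 170.25.
With the rebate, buyers effectively pay Pb = Ps − 34, where Ps is the price sellers receive.
Demand in terms of Ps becomes xd = 754 − 5(Ps − 34) = 924 - 5Ps. Setting this equal to supply: 924 - 5Ps = -180 + 3Ps, so Ps = 138.
Buyers pay Pb = 138 − 34 = 104; x' = -180 + 3·138 = 234.
The subsidy expands output by 234 − 170.25 = 63.75 past the efficient level; on those units the gap between marginal cost and willingness to pay runs from 0 up to 34.
DWL = ½ × 34 × 63.75 = 1083.75.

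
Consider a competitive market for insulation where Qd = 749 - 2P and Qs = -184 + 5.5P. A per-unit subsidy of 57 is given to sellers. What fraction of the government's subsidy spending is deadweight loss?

Pre-subsidy: 749 - 2P = -184 + 5.5P gives P* = 124.4, Q* = 500.2.
With the subsidy, sellers receive Ps = Pb + 57 for each unit, where Pb is the price buyers pay.
Supply in terms of Pb becomes Qs = -184 + 5.5(Pb + 57) = 129.5 + 5.5Pb. Setting this equal to demand: 749 - 2Pb = 129.5 + 5.5Pb, so Pb = 82.6.
Sellers receive Ps = 82.6 + 57 = 139.6; Q' = 749 − 2·82.6 = 583.8.
ΔCS = ½(500.2 + 583.8)(124.4 − 82.6) = 22655.6; ΔPS = ½(500.2 + 583.8)(139.6 − 124.4) = 8238.4.
Government spending = 57 × 583.8 = 33276.6.
DWL = ½ × 57 × (583.8 − 500.2) = 2382.6; fraction = 2382.6 / 33276.6 = 209/2919.

DWL / government spending = 209/2919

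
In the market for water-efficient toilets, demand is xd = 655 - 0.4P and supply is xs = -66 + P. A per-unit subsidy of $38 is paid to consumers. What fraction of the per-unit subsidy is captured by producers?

Pre-subsidy: 655 - 0.4P = -66 + P gives P* = 515, x* = 449.
With the rebate, buyers effectively pay Pb = Ps − 38, where Ps is the price sellers receive.
Demand in terms of Ps becomes xd = 655 − 0.4(Ps − 38) = 670.2 - 0.4Ps. Setting this equal to supply: 670.2 - 0.4Ps = -66 + Ps, so Ps = 3681/7.
Buyers pay Pb = 3681/7 − 38 = 3415/7; x' = -66 + 1·(3681/7) = 3219/7.
Buyers' price falls by P* − Pb = 515 − 3415/7 = 190/7; sellers' price rises by Ps − P* = 3681/7 − 515 = 76/7.
So producers capture (76/7)/38 = 2/7 of each unit of subsidy.

Producer share = 2/7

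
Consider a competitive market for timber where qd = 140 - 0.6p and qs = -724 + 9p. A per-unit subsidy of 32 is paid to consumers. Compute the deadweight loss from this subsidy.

Pre-subsidy: 140 - 0.6p = -724 + 9p gives p* = 90, q* = 86.
With the rebate, buyers effectively pay pb = ps − 32, where ps is the price sellers receive.
Demand in terms of ps becomes qd = 140 − 0.6(ps − 32) = 159.2 - 0.6ps. Setting this equal to supply: 159.2 - 0.6ps = -724 + 9ps, so ps = 92.
Buyers pay pb = 92 − 32 = 60; q' = -724 + 9·92 = 104.
The subsidy expands output by 104 − 86 = 18 past the efficient level; on those units the gap between marginal cost and willingness to pay runs from 0 up to 32.
DWL = ½ × 32 × 18 = 288.

Deadweight loss = 288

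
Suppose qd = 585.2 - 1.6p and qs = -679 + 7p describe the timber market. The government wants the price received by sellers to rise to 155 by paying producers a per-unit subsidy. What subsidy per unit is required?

At a seller price of 155, quantity supplied is -679 + 7·155 = 406.
Buyers absorb 406 only when they pay pb with 585.2 − 1.6·pb = 406, i.e. pb = 112.
s = ps − pb = 155 − 112 = 43.

Required subsidy s = 43 per unit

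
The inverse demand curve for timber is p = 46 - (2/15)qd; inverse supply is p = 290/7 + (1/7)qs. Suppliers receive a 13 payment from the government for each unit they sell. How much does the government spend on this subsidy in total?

Government cost = 23985/29

Pre-subsidy: 46 - (2/15)q = 290/7 + (1/7)q gives q* = 480/29 and p* = 1270/29.
With the subsidy, sellers receive ps = pb + 13 for each unit, where pb is the price buyers pay.
On the curves, pb = 46 - (2/15)q and ps = 290/7 + (1/7)q; the wedge ps − pb = 13 gives 290/7 + (1/7)q − (46 - (2/15)q) = 13, so q' = 1845/29.
Then pb = 46 − (2/15)·(1845/29) = 1088/29 and ps = 290/7 + (1/7)·(1845/29) = 1465/29.
Government outlay = subsidy × quantity = 13 × 1845/29 = 23985/29.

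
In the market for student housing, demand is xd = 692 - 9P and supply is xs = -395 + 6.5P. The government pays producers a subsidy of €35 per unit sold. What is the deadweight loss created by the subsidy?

Pre-subsidy: 692 - 9P = -395 + 6.5P gives P* = 2174/31, x* = 1886/31.
With the subsidy, sellers receive Ps = Pb + 35 for each unit, where Pb is the price buyers pay.
Supply in terms of Pb becomes xs = -395 + 6.5(Pb + 35) = -167.5 + 6.5Pb. Setting this equal to demand: 692 - 9Pb = -167.5 + 6.5Pb, so Pb = 1719/31.
Sellers receive Ps = 1719/31 + 35 = 2804/31; x' = 692 − 9·(1719/31) = 5981/31.
The subsidy expands output by 5981/31 − 1886/31 = 4095/31 past the efficient level; on those units the gap between marginal cost and willingness to pay runs from 0 up to 35.
DWL = ½ × 35 × 4095/31 = 143325/62.

Deadweight loss = 143325/62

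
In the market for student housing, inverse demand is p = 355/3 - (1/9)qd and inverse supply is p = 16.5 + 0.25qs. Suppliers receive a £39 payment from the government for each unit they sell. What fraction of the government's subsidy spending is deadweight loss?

Pre-subsidy: 355/3 - (1/9)q = 16.5 + 0.25q gives q* = 282 and p* = 87.
With the subsidy, sellers receive ps = pb + 39 for each unit, where pb is the price buyers pay.
On the curves, pb = 355/3 - (1/9)q and ps = 16.5 + 0.25q; the wedge ps − pb = 39 gives 16.5 + 0.25q − (355/3 - (1/9)q) = 39, so q' = 390.
Then pb = 355/3 − (1/9)·390 = 75 and ps = 16.5 + 0.25·390 = 114.
ΔCS = ½(282 + 390)(87 − 75) = 4032; ΔPS = ½(282 + 390)(114 − 87) = 9072.
Government spending = 39 × 390 = 15210.
DWL = ½ × 39 × (390 − 282) = 2106; fraction = 2106 / 15210 = 9/65.

DWL / government spending = 9/65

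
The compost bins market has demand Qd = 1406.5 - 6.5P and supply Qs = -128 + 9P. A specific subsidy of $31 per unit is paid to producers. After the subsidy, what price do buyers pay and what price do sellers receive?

Buyers pay $81; sellers receive $112

Pre-subsidy: 1406.5 - 6.5P = -128 + 9P gives P* = 99, Q* = 763.
With the subsidy, sellers receive Ps = Pb + 31 for each unit, where Pb is the price buyers pay.
Supply in terms of Pb becomes Qs = -128 + 9(Pb + 31) = 151 + 9Pb. Setting this equal to demand: 1406.5 - 6.5Pb = 151 + 9Pb, so Pb = 81.
Sellers receive Ps = 81 + 31 = 112; Q' = 1406.5 − 6.5·81 = 880.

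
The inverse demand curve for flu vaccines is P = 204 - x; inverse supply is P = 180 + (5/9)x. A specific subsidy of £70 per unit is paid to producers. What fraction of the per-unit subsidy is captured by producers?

Producer share = 5/14

Pre-subsidy: 204 - x = 180 + (5/9)x gives x* = 108/7 and P* = 1320/7.
With the subsidy, sellers receive Ps = Pb + 70 for each unit, where Pb is the price buyers pay.
On the curves, Pb = 204 - x and Ps = 180 + (5/9)x; the wedge Ps − Pb = 70 gives 180 + (5/9)x − (204 - x) = 70, so x' = 423/7.
Then Pb = 204 − 1·(423/7) = 1005/7 and Ps = 180 + (5/9)·(423/7) = 1495/7.
Buyers' price falls by P* − Pb = 1320/7 − 1005/7 = 45; sellers' price rises by Ps − P* = 1495/7 − 1320/7 = 25.
So producers capture 25/70 = 5/14 of each unit of subsidy.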